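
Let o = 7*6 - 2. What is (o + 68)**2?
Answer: 11664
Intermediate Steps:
o = 40 (o = 42 - 2 = 40)
(o + 68)**2 = (40 + 68)**2 = 108**2 = 11664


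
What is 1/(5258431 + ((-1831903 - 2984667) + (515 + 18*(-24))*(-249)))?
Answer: 1/421194 ≈ 2.3742e-6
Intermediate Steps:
1/(5258431 + ((-1831903 - 2984667) + (515 + 18*(-24))*(-249))) = 1/(5258431 + (-4816570 + (515 - 432)*(-249))) = 1/(5258431 + (-4816570 + 83*(-249))) = 1/(5258431 + (-4816570 - 20667)) = 1/(5258431 - 4837237) = 1/421194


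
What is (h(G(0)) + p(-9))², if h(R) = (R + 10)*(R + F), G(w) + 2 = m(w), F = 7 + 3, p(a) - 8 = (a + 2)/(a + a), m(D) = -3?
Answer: 361201/324 ≈ 1114.8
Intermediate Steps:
p(a) = 8 + (2 + a)/(2*a) (p(a) = 8 + (a + 2)/(a + a) = 8 + (2 + a)/((2*a)) = 8 + (2 + a)*(1/(2*a)) = 8 + (2 + a)/(2*a))
F = 10
G(w) = -5 (G(w) = -2 - 3 = -5)
h(R) = (10 + R)² (h(R) = (R + 10)*(R + 10) = (10 + R)*(10 + R) = (10 + R)²)
(h(G(0)) + p(-9))² = ((100 + (-5)² + 20*(-5)) + (17/2 + 1/(-9)))² = ((100 + 25 - 100) + (17/2 - ⅑))² = (25 + 151/18)² = (601/18)² = 361201/324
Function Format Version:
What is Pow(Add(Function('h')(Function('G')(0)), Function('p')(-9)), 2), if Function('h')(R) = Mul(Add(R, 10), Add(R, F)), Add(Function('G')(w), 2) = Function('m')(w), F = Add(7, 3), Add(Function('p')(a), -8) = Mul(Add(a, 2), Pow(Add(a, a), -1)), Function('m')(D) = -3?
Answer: Rational(361201, 324) ≈ 1114.8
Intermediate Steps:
Function('p')(a) = Add(8, Mul(Rational(1, 2), Pow(a, -1), Add(2, a))) (Function('p')(a) = Add(8, Mul(Add(a, 2), Pow(Add(a, a), -1))) = Add(8, Mul(Add(2, a), Pow(Mul(2, a), -1))) = Add(8, Mul(Add(2, a), Mul(Rational(1, 2), Pow(a, -1)))) = Add(8, Mul(Rational(1, 2), Pow(a, -1), Add(2, a))))
F = 10
Function('G')(w) = -5 (Function('G')(w) = Add(-2, -3) = -5)
Function('h')(R) = Pow(Add(10, R), 2) (Function('h')(R) = Mul(Add(R, 10), Add(R, 10)) = Mul(Add(10, R), Add(10, R)) = Pow(Add(10, R), 2))
Pow(Add(Function('h')(Function('G')(0)), Function('p')(-9)), 2) = Pow(Add(Add(100, Pow(-5, 2), Mul(20, -5)), Add(Rational(17, 2), Pow(-9, -1))), 2) = Pow(Add(Add(100, 25, -100), Add(Rational(17, 2), Rational(-1, 9))), 2) = Pow(Add(25, Rational(151, 18)), 2) = Pow(Rational(601, 18), 2) = Rational(361201, 324)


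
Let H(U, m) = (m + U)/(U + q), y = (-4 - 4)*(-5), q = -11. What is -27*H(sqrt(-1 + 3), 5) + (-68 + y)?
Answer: -1793/119 + 432*sqrt(2)/119 ≈ -9.9333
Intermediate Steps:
y = 40 (y = -8*(-5) = 40)
H(U, m) = (U + m)/(-11 + U) (H(U, m) = (m + U)/(U - 11) = (U + m)/(-11 + U))
-27*H(sqrt(-1 + 3), 5) + (-68 + y) = -27*(sqrt(-1 + 3) + 5)/(-11 + sqrt(-1 + 3)) + (-68 + 40) = -27*(sqrt(2) + 5)/(-11 + sqrt(2)) - 28 = -27*(5 + sqrt(2))/(-11 + sqrt(2)) - 28 = -28 - 27*(5 + sqrt(2))/(-11 + sqrt(2))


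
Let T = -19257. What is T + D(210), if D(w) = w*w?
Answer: 24843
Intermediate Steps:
D(w) = w²
T + D(210) = -19257 + 210² = -19257 + 44100 = 24843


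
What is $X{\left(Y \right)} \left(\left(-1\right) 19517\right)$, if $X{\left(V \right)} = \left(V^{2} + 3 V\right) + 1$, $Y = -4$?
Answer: $-97585$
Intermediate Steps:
$X{\left(V \right)} = 1 + V^{2} + 3 V$
$X{\left(Y \right)} \left(\left(-1\right) 19517\right) = \left(1 + \left(-4\right)^{2} + 3 \left(-4\right)\right) \left(\left(-1\right) 19517\right) = \left(1 + 16 - 12\right) \left(-19517\right) = 5 \left(-19517\right) = -97585$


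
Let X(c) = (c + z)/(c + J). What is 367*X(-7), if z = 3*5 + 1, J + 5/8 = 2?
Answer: -2936/5 ≈ -587.20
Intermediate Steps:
J = 11/8 (J = -5/8 + 2 = 11/8 ≈ 1.3750)
z = 16 (z = 15 + 1 = 16)
X(c) = (16 + c)/(11/8 + c) (X(c) = (c + 16)/(c + 11/8) = (16 + c)/(11/8 + c))
367*X(-7) = 367*(8*(16 - 7)/(11 + 8*(-7))) = 367*(8*9/(11 - 56)) = 367*(8*9/(-45)) = 367*(8*(-1/45)*9) = 367*(-8/5) = -2936/5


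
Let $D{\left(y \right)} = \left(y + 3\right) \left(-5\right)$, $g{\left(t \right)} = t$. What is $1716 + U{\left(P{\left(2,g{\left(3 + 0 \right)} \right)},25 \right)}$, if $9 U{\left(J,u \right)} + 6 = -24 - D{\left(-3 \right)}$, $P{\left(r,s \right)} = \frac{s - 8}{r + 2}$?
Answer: $\frac{5138}{3} \approx 1712.7$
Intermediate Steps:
$D{\left(y \right)} = -15 - 5 y$ ($D{\left(y \right)} = \left(3 + y\right) \left(-5\right) = -15 - 5 y$)
$P{\left(r,s \right)} = \frac{-8 + s}{2 + r}$
$U{\left(J,u \right)} = - \frac{10}{3}$ ($U{\left(J,u \right)} = - \frac{2}{3} + \frac{-24 - \left(-15 - -15\right)}{9} = - \frac{2}{3} + \frac{-24 - \left(-15 + 15\right)}{9} = - \frac{2}{3} + \frac{-24 - 0}{9} = - \frac{2}{3} + \frac{-24 + 0}{9} = - \frac{2}{3} + \frac{1}{9} \left(-24\right) = - \frac{2}{3} - \frac{8}{3} = - \frac{10}{3}$)
$1716 + U{\left(P{\left(2,g{\left(3 + 0 \right)} \right)},25 \right)} = 1716 - \frac{10}{3} = \frac{5138}{3}$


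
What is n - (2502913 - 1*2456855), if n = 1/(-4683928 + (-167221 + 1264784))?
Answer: -165180799171/3586365 ≈ -46058.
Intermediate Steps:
n = -1/3586365 (n = 1/(-4683928 + 1097563) = 1/(-3586365) = -1/3586365 ≈ -2.7883e-7)
n - (2502913 - 1*2456855) = -1/3586365 - (2502913 - 1*2456855) = -1/3586365 - (2502913 - 2456855) = -1/3586365 - 1*46058 = -1/3586365 - 46058 = -165180799171/3586365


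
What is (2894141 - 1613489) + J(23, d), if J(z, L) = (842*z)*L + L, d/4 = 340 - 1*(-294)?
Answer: 50395364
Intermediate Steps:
d = 2536 (d = 4*(340 - 1*(-294)) = 4*(340 + 294) = 4*634 = 2536)
J(z, L) = L + 842*L*z (J(z, L) = 842*L*z + L = L + 842*L*z)
(2894141 - 1613489) + J(23, d) = (2894141 - 1613489) + 2536*(1 + 842*23) = 1280652 + 2536*(1 + 19366) = 1280652 + 2536*19367 = 1280652 + 49114712 = 50395364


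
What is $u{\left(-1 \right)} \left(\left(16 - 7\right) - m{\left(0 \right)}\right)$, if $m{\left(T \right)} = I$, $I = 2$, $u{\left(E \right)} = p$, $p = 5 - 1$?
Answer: $28$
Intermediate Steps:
$p = 4$
$u{\left(E \right)} = 4$
$m{\left(T \right)} = 2$
$u{\left(-1 \right)} \left(\left(16 - 7\right) - m{\left(0 \right)}\right) = 4 \left(\left(16 - 7\right) - 2\right) = 4 \left(9 - 2\right) = 4 \cdot 7 = 28$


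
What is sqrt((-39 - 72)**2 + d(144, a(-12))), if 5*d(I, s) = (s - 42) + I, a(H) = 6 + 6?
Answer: sqrt(308595)/5 ≈ 111.10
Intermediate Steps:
a(H) = 12
d(I, s) = -42/5 + I/5 + s/5 (d(I, s) = ((s - 42) + I)/5 = ((-42 + s) + I)/5 = (-42 + I + s)/5 = -42/5 + I/5 + s/5)
sqrt((-39 - 72)**2 + d(144, a(-12))) = sqrt((-39 - 72)**2 + (-42/5 + (1/5)*144 + (1/5)*12)) = sqrt((-111)**2 + (-42/5 + 144/5 + 12/5)) = sqrt(12321 + 114/5) = sqrt(61719/5) = sqrt(308595)/5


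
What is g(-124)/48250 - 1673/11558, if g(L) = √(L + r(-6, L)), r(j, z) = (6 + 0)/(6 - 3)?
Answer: -1673/11558 + I*√122/48250 ≈ -0.14475 + 0.00022892*I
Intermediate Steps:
r(j, z) = 2 (r(j, z) = 6/3 = 6*(⅓) = 2)
g(L) = √(2 + L) (g(L) = √(L + 2) = √(2 + L))
g(-124)/48250 - 1673/11558 = √(2 - 124)/48250 - 1673/11558 = √(-122)*(1/48250) - 1673*1/11558 = (I*√122)*(1/48250) - 1673/11558 = I*√122/48250 - 1673/11558 = -1673/11558 + I*√122/48250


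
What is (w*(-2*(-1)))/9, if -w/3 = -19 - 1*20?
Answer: 26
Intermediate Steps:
w = 117 (w = -3*(-19 - 1*20) = -3*(-19 - 20) = -3*(-39) = 117)
(w*(-2*(-1)))/9 = (117*(-2*(-1)))/9 = (117*2)*(⅑) = 234*(⅑) = 26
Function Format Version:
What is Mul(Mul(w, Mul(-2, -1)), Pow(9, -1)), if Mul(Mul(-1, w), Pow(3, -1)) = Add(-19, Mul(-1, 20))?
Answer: 26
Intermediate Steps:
w = 117 (w = Mul(-3, Add(-19, Mul(-1, 20))) = Mul(-3, Add(-19, -20)) = Mul(-3, -39) = 117)
Mul(Mul(w, Mul(-2, -1)), Pow(9, -1)) = Mul(Mul(117, Mul(-2, -1)), Pow(9, -1)) = Mul(Mul(117, 2), Rational(1, 9)) = Mul(234, Rational(1, 9)) = 26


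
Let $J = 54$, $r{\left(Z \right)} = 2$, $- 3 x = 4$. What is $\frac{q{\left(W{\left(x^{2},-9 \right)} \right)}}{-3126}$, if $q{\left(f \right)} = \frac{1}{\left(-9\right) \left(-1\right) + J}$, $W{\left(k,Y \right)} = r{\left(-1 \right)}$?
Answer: $- \frac{1}{196938} \approx -5.0777 \cdot 10^{-6}$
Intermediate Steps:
$x = - \frac{4}{3}$ ($x = \left(- \frac{1}{3}\right) 4 = - \frac{4}{3} \approx -1.3333$)
$W{\left(k,Y \right)} = 2$
$q{\left(f \right)} = \frac{1}{63}$ ($q{\left(f \right)} = \frac{1}{\left(-9\right) \left(-1\right) + 54} = \frac{1}{9 + 54} = \frac{1}{63}$)
$\frac{q{\left(W{\left(x^{2},-9 \right)} \right)}}{-3126} = \frac{1}{63 \left(-3126\right)} = \frac{1}{63} \left(- \frac{1}{3126}\right) = - \frac{1}{196938}$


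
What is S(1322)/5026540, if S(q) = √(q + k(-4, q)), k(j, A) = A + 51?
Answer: 7*√55/5026540 ≈ 1.0328e-5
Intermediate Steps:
k(j, A) = 51 + A
S(q) = √(51 + 2*q) (S(q) = √(q + (51 + q)) = √(51 + 2*q))
S(1322)/5026540 = √(51 + 2*1322)/5026540 = √(51 + 2644)*(1/5026540) = √2695*(1/5026540) = (7*√55)*(1/5026540) = 7*√55/5026540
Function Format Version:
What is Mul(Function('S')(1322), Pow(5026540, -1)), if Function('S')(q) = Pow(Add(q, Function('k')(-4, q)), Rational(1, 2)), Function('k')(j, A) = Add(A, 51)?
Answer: Mul(Rational(7, 5026540), Pow(55, Rational(1, 2))) ≈ 1.0328e-5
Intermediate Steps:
Function('k')(j, A) = Add(51, A)
Function('S')(q) = Pow(Add(51, Mul(2, q)), Rational(1, 2)) (Function('S')(q) = Pow(Add(q, Add(51, q)), Rational(1, 2)) = Pow(Add(51, Mul(2, q)), Rational(1, 2)))
Mul(Function('S')(1322), Pow(5026540, -1)) = Mul(Pow(Add(51, Mul(2, 1322)), Rational(1, 2)), Pow(5026540, -1)) = Mul(Pow(Add(51, 2644), Rational(1, 2)), Rational(1, 5026540)) = Mul(Pow(2695, Rational(1, 2)), Rational(1, 5026540)) = Mul(Mul(7, Pow(55, Rational(1, 2))), Rational(1, 5026540)) = Mul(Rational(7, 5026540), Pow(55, Rational(1, 2)))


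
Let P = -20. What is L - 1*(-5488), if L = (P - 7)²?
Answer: 6217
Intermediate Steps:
L = 729 (L = (-20 - 7)² = (-27)² = 729)
L - 1*(-5488) = 729 - 1*(-5488) = 729 + 5488 = 6217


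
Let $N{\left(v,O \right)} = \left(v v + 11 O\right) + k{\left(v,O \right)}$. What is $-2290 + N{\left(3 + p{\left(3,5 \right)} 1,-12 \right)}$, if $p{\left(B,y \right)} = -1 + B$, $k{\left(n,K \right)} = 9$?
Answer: $-2388$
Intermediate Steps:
$N{\left(v,O \right)} = 9 + v^{2} + 11 O$ ($N{\left(v,O \right)} = \left(v v + 11 O\right) + 9 = \left(v^{2} + 11 O\right) + 9 = 9 + v^{2} + 11 O$)
$-2290 + N{\left(3 + p{\left(3,5 \right)} 1,-12 \right)} = -2290 + \left(9 + \left(3 + \left(-1 + 3\right) 1\right)^{2} + 11 \left(-12\right)\right) = -2290 + \left(9 + \left(3 + 2 \cdot 1\right)^{2} - 132\right) = -2290 + \left(9 + \left(3 + 2\right)^{2} - 132\right) = -2290 + \left(9 + 5^{2} - 132\right) = -2290 + \left(9 + 25 - 132\right) = -2290 - 98 = -2388$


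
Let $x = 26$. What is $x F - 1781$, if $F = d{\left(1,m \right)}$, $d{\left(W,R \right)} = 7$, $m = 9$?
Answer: $-1599$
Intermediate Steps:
$F = 7$
$x F - 1781 = 26 \cdot 7 - 1781 = 182 - 1781 = -1599$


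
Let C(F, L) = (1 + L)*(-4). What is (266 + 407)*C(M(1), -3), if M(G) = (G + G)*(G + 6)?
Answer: 5384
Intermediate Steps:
M(G) = 2*G*(6 + G) (M(G) = (2*G)*(6 + G) = 2*G*(6 + G))
C(F, L) = -4 - 4*L
(266 + 407)*C(M(1), -3) = (266 + 407)*(-4 - 4*(-3)) = 673*(-4 + 12) = 673*8 = 5384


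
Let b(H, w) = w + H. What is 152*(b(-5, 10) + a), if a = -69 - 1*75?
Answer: -21128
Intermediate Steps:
a = -144 (a = -69 - 75 = -144)
b(H, w) = H + w
152*(b(-5, 10) + a) = 152*((-5 + 10) - 144) = 152*(5 - 144) = 152*(-139) = -21128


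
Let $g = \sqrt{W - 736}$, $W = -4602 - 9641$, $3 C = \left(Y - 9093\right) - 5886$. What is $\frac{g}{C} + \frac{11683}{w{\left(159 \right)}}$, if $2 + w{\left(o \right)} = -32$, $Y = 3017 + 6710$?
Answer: $- \frac{11683}{34} - \frac{3 i \sqrt{14979}}{5252} \approx -343.62 - 0.06991 i$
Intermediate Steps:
$Y = 9727$
$w{\left(o \right)} = -34$ ($w{\left(o \right)} = -2 - 32 = -34$)
$C = - \frac{5252}{3}$ ($C = \frac{\left(9727 - 9093\right) - 5886}{3} = \frac{634 - 5886}{3} = \frac{1}{3} \left(-5252\right) = - \frac{5252}{3} \approx -1750.7$)
$W = -14243$ ($W = -4602 - 9641 = -14243$)
$g = i \sqrt{14979}$ ($g = \sqrt{-14243 - 736} = \sqrt{-14979} = i \sqrt{14979} \approx 122.39 i$)
$\frac{g}{C} + \frac{11683}{w{\left(159 \right)}} = \frac{i \sqrt{14979}}{- \frac{5252}{3}} + \frac{11683}{-34} = i \sqrt{14979} \left(- \frac{3}{5252}\right) + 11683 \left(- \frac{1}{34}\right) = - \frac{3 i \sqrt{14979}}{5252} - \frac{11683}{34} = - \frac{11683}{34} - \frac{3 i \sqrt{14979}}{5252}$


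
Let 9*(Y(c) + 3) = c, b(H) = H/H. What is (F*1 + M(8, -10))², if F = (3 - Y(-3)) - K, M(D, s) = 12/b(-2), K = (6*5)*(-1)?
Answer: 21025/9 ≈ 2336.1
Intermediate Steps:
b(H) = 1
Y(c) = -3 + c/9
K = -30 (K = 30*(-1) = -30)
M(D, s) = 12 (M(D, s) = 12/1 = 12*1 = 12)
F = 109/3 (F = (3 - (-3 + (⅑)*(-3))) - 1*(-30) = (3 - (-3 - ⅓)) + 30 = (3 - 1*(-10/3)) + 30 = (3 + 10/3) + 30 = 19/3 + 30 = 109/3 ≈ 36.333)
(F*1 + M(8, -10))² = ((109/3)*1 + 12)² = (109/3 + 12)² = (145/3)² = 21025/9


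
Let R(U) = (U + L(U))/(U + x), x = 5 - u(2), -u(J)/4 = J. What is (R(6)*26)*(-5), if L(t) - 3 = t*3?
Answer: -3510/19 ≈ -184.74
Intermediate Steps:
L(t) = 3 + 3*t (L(t) = 3 + t*3 = 3 + 3*t)
u(J) = -4*J
x = 13 (x = 5 - (-4)*2 = 5 - 1*(-8) = 5 + 8 = 13)
R(U) = (3 + 4*U)/(13 + U) (R(U) = (U + (3 + 3*U))/(U + 13) = (3 + 4*U)/(13 + U))
(R(6)*26)*(-5) = (((3 + 4*6)/(13 + 6))*26)*(-5) = (((3 + 24)/19)*26)*(-5) = (((1/19)*27)*26)*(-5) = ((27/19)*26)*(-5) = (702/19)*(-5) = -3510/19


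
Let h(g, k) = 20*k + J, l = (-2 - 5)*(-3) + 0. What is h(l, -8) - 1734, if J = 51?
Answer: -1843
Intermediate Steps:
l = 21 (l = -7*(-3) + 0 = 21 + 0 = 21)
h(g, k) = 51 + 20*k (h(g, k) = 20*k + 51 = 51 + 20*k)
h(l, -8) - 1734 = (51 + 20*(-8)) - 1734 = (51 - 160) - 1734 = -109 - 1734 = -1843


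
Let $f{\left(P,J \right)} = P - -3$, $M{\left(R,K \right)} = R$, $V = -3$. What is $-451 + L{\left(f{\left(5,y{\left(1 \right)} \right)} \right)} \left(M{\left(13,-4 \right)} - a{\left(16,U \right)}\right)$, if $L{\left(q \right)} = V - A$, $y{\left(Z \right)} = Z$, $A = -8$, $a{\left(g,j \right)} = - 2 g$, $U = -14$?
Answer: $-226$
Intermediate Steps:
$f{\left(P,J \right)} = 3 + P$ ($f{\left(P,J \right)} = P + 3 = 3 + P$)
$L{\left(q \right)} = 5$ ($L{\left(q \right)} = -3 - -8 = -3 + 8 = 5$)
$-451 + L{\left(f{\left(5,y{\left(1 \right)} \right)} \right)} \left(M{\left(13,-4 \right)} - a{\left(16,U \right)}\right) = -451 + 5 \left(13 - \left(-2\right) 16\right) = -451 + 5 \left(13 - -32\right) = -451 + 5 \left(13 + 32\right) = -451 + 5 \cdot 45 = -451 + 225 = -226$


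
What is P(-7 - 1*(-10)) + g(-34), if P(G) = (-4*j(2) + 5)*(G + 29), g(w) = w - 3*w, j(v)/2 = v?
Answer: -284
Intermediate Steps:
j(v) = 2*v
g(w) = -2*w
P(G) = -319 - 11*G (P(G) = (-8*2 + 5)*(G + 29) = (-4*4 + 5)*(29 + G) = (-16 + 5)*(29 + G) = -11*(29 + G) = -319 - 11*G)
P(-7 - 1*(-10)) + g(-34) = (-319 - 11*(-7 - 1*(-10))) - 2*(-34) = (-319 - 11*(-7 + 10)) + 68 = (-319 - 11*3) + 68 = (-319 - 33) + 68 = -352 + 68 = -284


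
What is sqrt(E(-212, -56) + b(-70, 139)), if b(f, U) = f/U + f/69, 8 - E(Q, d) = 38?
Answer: I*sqrt(2899263390)/9591 ≈ 5.6141*I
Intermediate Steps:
E(Q, d) = -30 (E(Q, d) = 8 - 1*38 = 8 - 38 = -30)
b(f, U) = f/69 + f/U (b(f, U) = f/U + f*(1/69) = f/U + f/69 = f/69 + f/U)
sqrt(E(-212, -56) + b(-70, 139)) = sqrt(-30 + ((1/69)*(-70) - 70/139)) = sqrt(-30 + (-70/69 - 70*1/139)) = sqrt(-30 + (-70/69 - 70/139)) = sqrt(-30 - 14560/9591) = sqrt(-302290/9591) = I*sqrt(2899263390)/9591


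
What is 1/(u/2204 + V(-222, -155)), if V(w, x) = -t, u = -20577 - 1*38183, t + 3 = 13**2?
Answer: -551/106156 ≈ -0.0051905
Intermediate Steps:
t = 166 (t = -3 + 13**2 = -3 + 169 = 166)
u = -58760 (u = -20577 - 38183 = -58760)
V(w, x) = -166 (V(w, x) = -1*166 = -166)
1/(u/2204 + V(-222, -155)) = 1/(-58760/2204 - 166) = 1/(-58760*1/2204 - 166) = 1/(-14690/551 - 166) = 1/(-106156/551) = -551/106156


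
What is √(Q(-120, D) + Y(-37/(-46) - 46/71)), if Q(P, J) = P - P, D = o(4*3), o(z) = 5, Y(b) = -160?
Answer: 4*I*√10 ≈ 12.649*I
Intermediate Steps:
D = 5
Q(P, J) = 0
√(Q(-120, D) + Y(-37/(-46) - 46/71)) = √(0 - 160) = √(-160) = 4*I*√10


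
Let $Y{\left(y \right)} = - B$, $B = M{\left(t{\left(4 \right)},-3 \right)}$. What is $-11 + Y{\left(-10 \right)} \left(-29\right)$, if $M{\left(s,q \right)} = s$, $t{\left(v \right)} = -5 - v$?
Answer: $-272$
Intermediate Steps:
$B = -9$ ($B = -5 - 4 = -9$)
$Y{\left(y \right)} = 9$ ($Y{\left(y \right)} = \left(-1\right) \left(-9\right) = 9$)
$-11 + Y{\left(-10 \right)} \left(-29\right) = -11 + 9 \left(-29\right) = -11 - 261 = -272$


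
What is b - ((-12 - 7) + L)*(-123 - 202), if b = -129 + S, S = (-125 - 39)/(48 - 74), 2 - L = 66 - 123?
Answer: 167405/13 ≈ 12877.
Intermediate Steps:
L = 59 (L = 2 - (66 - 123) = 2 - 1*(-57) = 2 + 57 = 59)
S = 82/13 (S = -164/(-26) = -164*(-1/26) = 82/13 ≈ 6.3077)
b = -1595/13 (b = -129 + 82/13 = -1595/13 ≈ -122.69)
b - ((-12 - 7) + L)*(-123 - 202) = -1595/13 - ((-12 - 7) + 59)*(-123 - 202) = -1595/13 - (-19 + 59)*(-325) = -1595/13 - 40*(-325) = -1595/13 - 1*(-13000) = -1595/13 + 13000 = 167405/13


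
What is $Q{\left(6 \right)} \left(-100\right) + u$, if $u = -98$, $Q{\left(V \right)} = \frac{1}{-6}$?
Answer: $- \frac{244}{3} \approx -81.333$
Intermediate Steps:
$Q{\left(V \right)} = - \frac{1}{6}$
$Q{\left(6 \right)} \left(-100\right) + u = \left(- \frac{1}{6}\right) \left(-100\right) - 98 = \frac{50}{3} - 98 = - \frac{244}{3}$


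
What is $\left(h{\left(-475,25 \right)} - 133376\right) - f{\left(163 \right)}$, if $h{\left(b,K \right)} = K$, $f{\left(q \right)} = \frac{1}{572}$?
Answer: $- \frac{76276773}{572} \approx -1.3335 \cdot 10^{5}$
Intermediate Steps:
$f{\left(q \right)} = \frac{1}{572}$
$\left(h{\left(-475,25 \right)} - 133376\right) - f{\left(163 \right)} = \left(25 - 133376\right) - \frac{1}{572} = -133351 - \frac{1}{572} = - \frac{76276773}{572}$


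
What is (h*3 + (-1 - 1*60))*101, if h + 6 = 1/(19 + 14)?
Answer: -87668/11 ≈ -7969.8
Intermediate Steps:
h = -197/33 (h = -6 + 1/(19 + 14) = -6 + 1/33 = -197/33 ≈ -5.9697)
(h*3 + (-1 - 1*60))*101 = (-197/33*3 + (-1 - 1*60))*101 = (-197/11 + (-1 - 60))*101 = (-197/11 - 61)*101 = -868/11*101 = -87668/11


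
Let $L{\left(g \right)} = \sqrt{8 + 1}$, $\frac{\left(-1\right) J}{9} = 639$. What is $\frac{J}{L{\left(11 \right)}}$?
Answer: $-1917$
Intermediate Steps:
$J = -5751$ ($J = \left(-9\right) 639 = -5751$)
$L{\left(g \right)} = 3$ ($L{\left(g \right)} = \sqrt{9} = 3$)
$\frac{J}{L{\left(11 \right)}} = - \frac{5751}{3} = \left(-5751\right) \frac{1}{3} = -1917$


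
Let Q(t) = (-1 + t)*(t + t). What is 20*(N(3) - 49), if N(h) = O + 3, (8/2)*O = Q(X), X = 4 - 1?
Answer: -860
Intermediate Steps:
X = 3
Q(t) = 2*t*(-1 + t) (Q(t) = (-1 + t)*(2*t) = 2*t*(-1 + t))
O = 3 (O = (2*3*(-1 + 3))/4 = (2*3*2)/4 = (1/4)*12 = 3)
N(h) = 6 (N(h) = 3 + 3 = 6)
20*(N(3) - 49) = 20*(6 - 49) = 20*(-43) = -860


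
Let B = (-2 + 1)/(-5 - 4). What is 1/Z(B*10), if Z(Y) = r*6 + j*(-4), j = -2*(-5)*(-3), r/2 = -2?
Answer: 1/96 ≈ 0.010417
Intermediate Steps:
r = -4 (r = 2*(-2) = -4)
j = -30 (j = 10*(-3) = -30)
B = 1/9 (B = -1/(-9) = -1*(-1/9) = 1/9 ≈ 0.11111)
Z(Y) = 96 (Z(Y) = -4*6 - 30*(-4) = -24 + 120 = 96)
1/Z(B*10) = 1/96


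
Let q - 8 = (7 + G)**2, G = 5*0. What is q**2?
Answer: 3249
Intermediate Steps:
G = 0
q = 57 (q = 8 + (7 + 0)**2 = 8 + 7**2 = 8 + 49 = 57)
q**2 = 57**2 = 3249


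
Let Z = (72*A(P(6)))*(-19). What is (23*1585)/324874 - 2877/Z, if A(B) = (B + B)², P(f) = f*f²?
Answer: 1551325942843/13823477065728 ≈ 0.11222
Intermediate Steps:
P(f) = f³
A(B) = 4*B² (A(B) = (2*B)² = 4*B²)
Z = -255301632 (Z = (72*(4*(6³)²))*(-19) = (72*(4*216²))*(-19) = (72*(4*46656))*(-19) = (72*186624)*(-19) = 13436928*(-19) = -255301632)
(23*1585)/324874 - 2877/Z = (23*1585)/324874 - 2877/(-255301632) = 36455*(1/324874) - 2877*(-1/255301632) = 36455/324874 + 959/85100544 = 1551325942843/13823477065728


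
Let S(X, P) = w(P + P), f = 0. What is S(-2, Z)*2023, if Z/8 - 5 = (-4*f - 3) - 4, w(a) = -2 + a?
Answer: -68782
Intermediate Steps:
Z = -16 (Z = 40 + 8*((-4*0 - 3) - 4) = 40 + 8*((0 - 3) - 4) = 40 + 8*(-3 - 4) = 40 + 8*(-7) = 40 - 56 = -16)
S(X, P) = -2 + 2*P (S(X, P) = -2 + (P + P) = -2 + 2*P)
S(-2, Z)*2023 = (-2 + 2*(-16))*2023 = (-2 - 32)*2023 = -34*2023 = -68782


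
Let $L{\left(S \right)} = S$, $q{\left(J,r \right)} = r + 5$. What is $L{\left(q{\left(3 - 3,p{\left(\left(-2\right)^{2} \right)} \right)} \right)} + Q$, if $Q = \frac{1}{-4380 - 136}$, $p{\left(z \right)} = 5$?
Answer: $\frac{45159}{4516} \approx 9.9998$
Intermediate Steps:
$q{\left(J,r \right)} = 5 + r$
$Q = - \frac{1}{4516}$ ($Q = \frac{1}{-4516} = - \frac{1}{4516} \approx -0.00022143$)
$L{\left(q{\left(3 - 3,p{\left(\left(-2\right)^{2} \right)} \right)} \right)} + Q = \left(5 + 5\right) - \frac{1}{4516} = 10 - \frac{1}{4516} = \frac{45159}{4516}$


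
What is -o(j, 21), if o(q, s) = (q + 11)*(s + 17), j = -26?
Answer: 570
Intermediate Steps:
o(q, s) = (11 + q)*(17 + s)
-o(j, 21) = -(187 + 11*21 + 17*(-26) - 26*21) = -(187 + 231 - 442 - 546) = -1*(-570) = 570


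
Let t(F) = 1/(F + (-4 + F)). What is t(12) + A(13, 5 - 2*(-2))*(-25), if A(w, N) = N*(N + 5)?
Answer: -62999/20 ≈ -3149.9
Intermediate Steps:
t(F) = 1/(-4 + 2*F)
A(w, N) = N*(5 + N)
t(12) + A(13, 5 - 2*(-2))*(-25) = 1/(2*(-2 + 12)) + ((5 - 2*(-2))*(5 + (5 - 2*(-2))))*(-25) = (½)/10 + ((5 + 4)*(5 + (5 + 4)))*(-25) = (½)*(⅒) + (9*(5 + 9))*(-25) = 1/20 + (9*14)*(-25) = 1/20 + 126*(-25) = 1/20 - 3150 = -62999/20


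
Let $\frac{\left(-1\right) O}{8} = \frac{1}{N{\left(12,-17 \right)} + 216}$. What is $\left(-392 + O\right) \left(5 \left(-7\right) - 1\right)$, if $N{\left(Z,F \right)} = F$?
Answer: $\frac{2808576}{199} \approx 14113.0$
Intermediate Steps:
$O = - \frac{8}{199}$ ($O = - \frac{8}{-17 + 216} = - \frac{8}{199} \approx -0.040201$)
$\left(-392 + O\right) \left(5 \left(-7\right) - 1\right) = \left(-392 - \frac{8}{199}\right) \left(5 \left(-7\right) - 1\right) = - \frac{78016 \left(-35 - 1\right)}{199} = \left(- \frac{78016}{199}\right) \left(-36\right) = \frac{2808576}{199}$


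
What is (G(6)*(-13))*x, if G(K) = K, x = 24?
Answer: -1872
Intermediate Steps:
(G(6)*(-13))*x = (6*(-13))*24 = -78*24 = -1872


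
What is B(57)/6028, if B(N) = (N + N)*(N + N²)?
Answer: 94221/1507 ≈ 62.522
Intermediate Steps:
B(N) = 2*N*(N + N²) (B(N) = (2*N)*(N + N²) = 2*N*(N + N²))
B(57)/6028 = (2*57²*(1 + 57))/6028 = (2*3249*58)*(1/6028) = 376884*(1/6028) = 94221/1507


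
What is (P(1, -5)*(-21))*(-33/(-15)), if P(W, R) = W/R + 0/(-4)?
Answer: 231/25 ≈ 9.2400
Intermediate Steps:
P(W, R) = W/R (P(W, R) = W/R + 0*(-¼) = W/R + 0 = W/R)
(P(1, -5)*(-21))*(-33/(-15)) = ((1/(-5))*(-21))*(-33/(-15)) = ((1*(-⅕))*(-21))*(-33*(-1/15)) = -⅕*(-21)*(11/5) = (21/5)*(11/5) = 231/25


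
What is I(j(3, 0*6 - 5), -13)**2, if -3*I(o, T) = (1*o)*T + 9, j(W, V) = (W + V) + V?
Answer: 10000/9 ≈ 1111.1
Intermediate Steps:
j(W, V) = W + 2*V (j(W, V) = (V + W) + V = W + 2*V)
I(o, T) = -3 - T*o/3 (I(o, T) = -((1*o)*T + 9)/3 = -(o*T + 9)/3 = -(T*o + 9)/3 = -(9 + T*o)/3 = -3 - T*o/3)
I(j(3, 0*6 - 5), -13)**2 = (-3 - 1/3*(-13)*(3 + 2*(0*6 - 5)))**2 = (-3 - 1/3*(-13)*(3 + 2*(0 - 5)))**2 = (-3 - 1/3*(-13)*(3 + 2*(-5)))**2 = (-3 - 1/3*(-13)*(3 - 10))**2 = (-3 - 1/3*(-13)*(-7))**2 = (-3 - 91/3)**2 = (-100/3)**2 = 10000/9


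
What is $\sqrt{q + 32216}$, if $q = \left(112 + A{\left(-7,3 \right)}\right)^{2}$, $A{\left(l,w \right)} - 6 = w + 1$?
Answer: $10 \sqrt{471} \approx 217.03$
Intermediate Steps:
$A{\left(l,w \right)} = 7 + w$ ($A{\left(l,w \right)} = 6 + \left(w + 1\right) = 6 + \left(1 + w\right) = 7 + w$)
$q = 14884$ ($q = \left(112 + \left(7 + 3\right)\right)^{2} = \left(112 + 10\right)^{2} = 122^{2} = 14884$)
$\sqrt{q + 32216} = \sqrt{14884 + 32216} = \sqrt{47100} = 10 \sqrt{471}$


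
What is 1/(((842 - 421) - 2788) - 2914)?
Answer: -1/5281 ≈ -0.00018936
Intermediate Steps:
1/(((842 - 421) - 2788) - 2914) = 1/((421 - 2788) - 2914) = 1/(-2367 - 2914) = 1/(-5281) = -1/5281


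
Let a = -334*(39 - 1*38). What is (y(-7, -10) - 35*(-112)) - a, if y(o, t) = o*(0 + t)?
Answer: 4324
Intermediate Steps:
y(o, t) = o*t
a = -334 (a = -334*(39 - 38) = -334*1 = -334)
(y(-7, -10) - 35*(-112)) - a = (-7*(-10) - 35*(-112)) - 1*(-334) = (70 + 3920) + 334 = 3990 + 334 = 4324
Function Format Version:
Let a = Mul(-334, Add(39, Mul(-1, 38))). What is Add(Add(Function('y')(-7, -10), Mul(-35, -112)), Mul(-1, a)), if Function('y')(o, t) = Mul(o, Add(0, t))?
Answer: 4324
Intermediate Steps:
Function('y')(o, t) = Mul(o, t)
a = -334 (a = Mul(-334, Add(39, -38)) = Mul(-334, 1) = -334)
Add(Add(Function('y')(-7, -10), Mul(-35, -112)), Mul(-1, a)) = Add(Add(Mul(-7, -10), Mul(-35, -112)), Mul(-1, -334)) = Add(Add(70, 3920), 334) = Add(3990, 334) = 4324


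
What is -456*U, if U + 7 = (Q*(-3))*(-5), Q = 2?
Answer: -10488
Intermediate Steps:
U = 23 (U = -7 + (2*(-3))*(-5) = -7 - 6*(-5) = -7 + 30 = 23)
-456*U = -456*23 = -10488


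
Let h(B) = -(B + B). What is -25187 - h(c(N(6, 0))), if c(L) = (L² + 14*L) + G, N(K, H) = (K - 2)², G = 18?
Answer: -24191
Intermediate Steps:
N(K, H) = (-2 + K)²
c(L) = 18 + L² + 14*L (c(L) = (L² + 14*L) + 18 = 18 + L² + 14*L)
h(B) = -2*B
-25187 - h(c(N(6, 0))) = -25187 - (-2)*(18 + ((-2 + 6)²)² + 14*(-2 + 6)²) = -25187 - (-2)*(18 + (4²)² + 14*4²) = -25187 - (-2)*(18 + 16² + 14*16) = -25187 - (-2)*(18 + 256 + 224) = -25187 - (-2)*498 = -25187 - 1*(-996) = -25187 + 996 = -24191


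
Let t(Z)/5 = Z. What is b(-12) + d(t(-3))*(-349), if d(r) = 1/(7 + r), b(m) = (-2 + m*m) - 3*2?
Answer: 1437/8 ≈ 179.63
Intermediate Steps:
t(Z) = 5*Z
b(m) = -8 + m² (b(m) = (-2 + m²) - 6 = -8 + m²)
b(-12) + d(t(-3))*(-349) = (-8 + (-12)²) - 349/(7 + 5*(-3)) = (-8 + 144) - 349/(7 - 15) = 136 - 349/(-8) = 136 - ⅛*(-349) = 136 + 349/8 = 1437/8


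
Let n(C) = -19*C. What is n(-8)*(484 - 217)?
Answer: 40584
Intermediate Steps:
n(-8)*(484 - 217) = (-19*(-8))*(484 - 217) = 152*267 = 40584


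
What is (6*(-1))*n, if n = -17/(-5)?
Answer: -102/5 ≈ -20.400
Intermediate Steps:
n = 17/5 (n = -17*(-⅕) = 17/5 ≈ 3.4000)
(6*(-1))*n = (6*(-1))*(17/5) = -6*17/5 = -102/5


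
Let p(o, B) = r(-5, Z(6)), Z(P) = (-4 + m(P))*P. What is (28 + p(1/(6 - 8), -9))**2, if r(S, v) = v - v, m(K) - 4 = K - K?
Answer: 784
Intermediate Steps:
m(K) = 4 (m(K) = 4 + (K - K) = 4 + 0 = 4)
Z(P) = 0 (Z(P) = (-4 + 4)*P = 0*P = 0)
r(S, v) = 0
p(o, B) = 0
(28 + p(1/(6 - 8), -9))**2 = (28 + 0)**2 = 28**2 = 784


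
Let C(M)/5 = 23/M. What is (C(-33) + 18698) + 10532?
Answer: 964475/33 ≈ 29227.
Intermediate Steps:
C(M) = 115/M (C(M) = 5*(23/M) = 115/M)
(C(-33) + 18698) + 10532 = (115/(-33) + 18698) + 10532 = (115*(-1/33) + 18698) + 10532 = (-115/33 + 18698) + 10532 = 616919/33 + 10532 = 964475/33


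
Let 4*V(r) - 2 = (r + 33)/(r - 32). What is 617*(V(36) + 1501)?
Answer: 14865381/16 ≈ 9.2909e+5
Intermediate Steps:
V(r) = ½ + (33 + r)/(4*(-32 + r)) (V(r) = ½ + ((r + 33)/(r - 32))/4 = ½ + ((33 + r)/(-32 + r))/4 = ½ + (33 + r)/(4*(-32 + r)))
617*(V(36) + 1501) = 617*((-31 + 3*36)/(4*(-32 + 36)) + 1501) = 617*((¼)*(-31 + 108)/4 + 1501) = 617*((¼)*(¼)*77 + 1501) = 617*(77/16 + 1501) = 617*(24093/16) = 14865381/16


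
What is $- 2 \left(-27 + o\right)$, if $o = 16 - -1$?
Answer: $20$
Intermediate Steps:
$o = 17$ ($o = 16 + 1 = 17$)
$- 2 \left(-27 + o\right) = - 2 \left(-27 + 17\right) = \left(-2\right) \left(-10\right) = 20$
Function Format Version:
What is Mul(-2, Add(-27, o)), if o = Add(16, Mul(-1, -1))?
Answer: 20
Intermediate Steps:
o = 17 (o = Add(16, 1) = 17)
Mul(-2, Add(-27, o)) = Mul(-2, Add(-27, 17)) = Mul(-2, -10) = 20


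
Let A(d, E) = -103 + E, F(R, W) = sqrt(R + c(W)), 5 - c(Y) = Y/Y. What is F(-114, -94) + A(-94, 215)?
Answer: 112 + I*sqrt(110) ≈ 112.0 + 10.488*I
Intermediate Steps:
c(Y) = 4 (c(Y) = 5 - Y/Y = 5 - 1*1 = 5 - 1 = 4)
F(R, W) = sqrt(4 + R) (F(R, W) = sqrt(R + 4) = sqrt(4 + R))
F(-114, -94) + A(-94, 215) = sqrt(4 - 114) + (-103 + 215) = sqrt(-110) + 112 = I*sqrt(110) + 112 = 112 + I*sqrt(110)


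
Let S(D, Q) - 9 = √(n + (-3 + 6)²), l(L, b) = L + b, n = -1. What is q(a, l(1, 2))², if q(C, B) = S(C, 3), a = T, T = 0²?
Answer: 89 + 36*√2 ≈ 139.91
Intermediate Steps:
T = 0
a = 0
S(D, Q) = 9 + 2*√2 (S(D, Q) = 9 + √(-1 + (-3 + 6)²) = 9 + √(-1 + 3²) = 9 + √(-1 + 9) = 9 + √8 = 9 + 2*√2)
q(C, B) = 9 + 2*√2
q(a, l(1, 2))² = (9 + 2*√2)²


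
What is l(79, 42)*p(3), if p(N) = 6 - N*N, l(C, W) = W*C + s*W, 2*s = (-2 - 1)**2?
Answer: -10521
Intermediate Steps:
s = 9/2 (s = (-2 - 1)**2/2 = (1/2)*(-3)**2 = (1/2)*9 = 9/2 ≈ 4.5000)
l(C, W) = 9*W/2 + C*W (l(C, W) = W*C + 9*W/2 = C*W + 9*W/2 = 9*W/2 + C*W)
p(N) = 6 - N**2
l(79, 42)*p(3) = ((1/2)*42*(9 + 2*79))*(6 - 1*3**2) = ((1/2)*42*(9 + 158))*(6 - 1*9) = ((1/2)*42*167)*(6 - 9) = 3507*(-3) = -10521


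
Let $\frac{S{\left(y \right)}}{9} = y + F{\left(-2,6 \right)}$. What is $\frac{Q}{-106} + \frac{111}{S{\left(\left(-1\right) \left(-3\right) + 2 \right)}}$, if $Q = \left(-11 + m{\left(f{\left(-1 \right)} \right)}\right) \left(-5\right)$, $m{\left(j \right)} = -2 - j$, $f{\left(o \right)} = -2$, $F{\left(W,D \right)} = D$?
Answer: $\frac{2107}{3498} \approx 0.60234$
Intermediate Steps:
$Q = 55$ ($Q = \left(-11 - 0\right) \left(-5\right) = \left(-11 + \left(-2 + 2\right)\right) \left(-5\right) = \left(-11 + 0\right) \left(-5\right) = \left(-11\right) \left(-5\right) = 55$)
$S{\left(y \right)} = 54 + 9 y$ ($S{\left(y \right)} = 9 \left(y + 6\right) = 9 \left(6 + y\right) = 54 + 9 y$)
$\frac{Q}{-106} + \frac{111}{S{\left(\left(-1\right) \left(-3\right) + 2 \right)}} = \frac{55}{-106} + \frac{111}{54 + 9 \left(\left(-1\right) \left(-3\right) + 2\right)} = 55 \left(- \frac{1}{106}\right) + \frac{111}{54 + 9 \left(3 + 2\right)} = - \frac{55}{106} + \frac{111}{54 + 9 \cdot 5} = - \frac{55}{106} + \frac{111}{54 + 45} = - \frac{55}{106} + \frac{111}{99} = - \frac{55}{106} + 111 \cdot \frac{1}{99} = - \frac{55}{106} + \frac{37}{33} = \frac{2107}{3498}$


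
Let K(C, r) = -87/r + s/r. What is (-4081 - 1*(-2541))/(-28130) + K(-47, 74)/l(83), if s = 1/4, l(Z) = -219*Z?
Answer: 829556479/15135042696 ≈ 0.054810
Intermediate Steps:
s = 1/4 ≈ 0.25000
K(C, r) = -347/(4*r) (K(C, r) = -87/r + 1/(4*r) = -347/(4*r))
(-4081 - 1*(-2541))/(-28130) + K(-47, 74)/l(83) = (-4081 - 1*(-2541))/(-28130) + (-347/4/74)/((-219*83)) = (-4081 + 2541)*(-1/28130) - 347/4*1/74/(-18177) = -1540*(-1/28130) - 347/296*(-1/18177) = 154/2813 + 347/5380392 = 829556479/15135042696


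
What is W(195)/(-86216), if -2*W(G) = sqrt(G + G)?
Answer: sqrt(390)/172432 ≈ 0.00011453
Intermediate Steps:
W(G) = -sqrt(2)*sqrt(G)/2 (W(G) = -sqrt(G + G)/2 = -sqrt(2)*sqrt(G)/2)
W(195)/(-86216) = -sqrt(2)*sqrt(195)/2/(-86216) = -sqrt(390)/2*(-1/86216) = sqrt(390)/172432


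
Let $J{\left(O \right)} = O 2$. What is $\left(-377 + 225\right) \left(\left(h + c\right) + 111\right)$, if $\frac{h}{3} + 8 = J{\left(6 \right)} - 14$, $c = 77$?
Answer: $-24016$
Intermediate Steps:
$J{\left(O \right)} = 2 O$
$h = -30$ ($h = -24 + 3 \left(2 \cdot 6 - 14\right) = -24 + 3 \left(12 - 14\right) = -24 + 3 \left(-2\right) = -24 - 6 = -30$)
$\left(-377 + 225\right) \left(\left(h + c\right) + 111\right) = \left(-377 + 225\right) \left(\left(-30 + 77\right) + 111\right) = - 152 \left(47 + 111\right) = \left(-152\right) 158 = -24016$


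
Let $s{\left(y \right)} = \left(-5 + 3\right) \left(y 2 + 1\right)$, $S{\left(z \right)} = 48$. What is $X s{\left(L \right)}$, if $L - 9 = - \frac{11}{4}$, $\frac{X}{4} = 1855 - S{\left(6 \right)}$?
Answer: $-195156$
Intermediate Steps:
$X = 7228$ ($X = 4 \left(1855 - 48\right) = 4 \cdot 1807 = 7228$)
$L = \frac{25}{4}$ ($L = 9 - \frac{11}{4} = \frac{25}{4} \approx 6.25$)
$s{\left(y \right)} = -2 - 4 y$ ($s{\left(y \right)} = - 2 \left(2 y + 1\right) = - 2 \left(1 + 2 y\right) = -2 - 4 y$)
$X s{\left(L \right)} = 7228 \left(-2 - 25\right) = 7228 \left(-27\right) = -195156$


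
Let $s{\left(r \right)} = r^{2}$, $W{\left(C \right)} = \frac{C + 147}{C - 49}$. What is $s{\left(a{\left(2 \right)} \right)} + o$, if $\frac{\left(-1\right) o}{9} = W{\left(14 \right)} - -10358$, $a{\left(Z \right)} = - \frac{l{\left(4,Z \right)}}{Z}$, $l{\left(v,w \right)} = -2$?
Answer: $- \frac{465898}{5} \approx -93180.0$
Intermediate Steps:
$W{\left(C \right)} = \frac{147 + C}{-49 + C}$
$a{\left(Z \right)} = \frac{2}{Z}$ ($a{\left(Z \right)} = - \frac{-2}{Z} = \frac{2}{Z}$)
$o = - \frac{465903}{5}$ ($o = - 9 \left(\frac{147 + 14}{-49 + 14} - -10358\right) = - 9 \left(\frac{1}{-35} \cdot 161 + 10358\right) = - 9 \left(\left(- \frac{1}{35}\right) 161 + 10358\right) = - 9 \left(- \frac{23}{5} + 10358\right) = \left(-9\right) \frac{51767}{5} = - \frac{465903}{5} \approx -93181.0$)
$s{\left(a{\left(2 \right)} \right)} + o = \left(\frac{2}{2}\right)^{2} - \frac{465903}{5} = \left(2 \cdot \frac{1}{2}\right)^{2} - \frac{465903}{5} = 1^{2} - \frac{465903}{5} = 1 - \frac{465903}{5} = - \frac{465898}{5}$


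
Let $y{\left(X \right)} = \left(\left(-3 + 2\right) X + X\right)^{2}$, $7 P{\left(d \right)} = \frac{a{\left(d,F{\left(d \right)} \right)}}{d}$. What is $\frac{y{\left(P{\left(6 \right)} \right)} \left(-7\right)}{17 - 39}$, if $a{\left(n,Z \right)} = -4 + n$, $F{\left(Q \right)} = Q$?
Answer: $0$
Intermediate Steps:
$P{\left(d \right)} = \frac{-4 + d}{7 d}$ ($P{\left(d \right)} = \frac{\left(-4 + d\right) \frac{1}{d}}{7} = \frac{\frac{1}{d} \left(-4 + d\right)}{7} = \frac{-4 + d}{7 d}$)
$y{\left(X \right)} = 0$ ($y{\left(X \right)} = \left(- X + X\right)^{2} = 0^{2} = 0$)
$\frac{y{\left(P{\left(6 \right)} \right)} \left(-7\right)}{17 - 39} = \frac{0 \left(-7\right)}{17 - 39} = \frac{0}{-22} = 0 \left(- \frac{1}{22}\right) = 0$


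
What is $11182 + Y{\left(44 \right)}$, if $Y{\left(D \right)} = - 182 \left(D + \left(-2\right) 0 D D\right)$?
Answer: $3174$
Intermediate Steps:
$Y{\left(D \right)} = - 182 D$ ($Y{\left(D \right)} = - 182 \left(D + 0 D^{2}\right) = - 182 \left(D + 0\right) = - 182 D$)
$11182 + Y{\left(44 \right)} = 11182 - 8008 = 3174$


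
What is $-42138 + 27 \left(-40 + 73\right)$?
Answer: $-41247$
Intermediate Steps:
$-42138 + 27 \left(-40 + 73\right) = -42138 + 27 \cdot 33 = -42138 + 891 = -41247$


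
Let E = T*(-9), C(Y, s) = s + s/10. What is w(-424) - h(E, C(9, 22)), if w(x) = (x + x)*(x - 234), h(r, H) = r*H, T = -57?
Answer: 2727847/5 ≈ 5.4557e+5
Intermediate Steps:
C(Y, s) = 11*s/10 (C(Y, s) = s + s*(⅒) = s + s/10 = 11*s/10)
E = 513 (E = -57*(-9) = 513)
h(r, H) = H*r
w(x) = 2*x*(-234 + x) (w(x) = (2*x)*(-234 + x) = 2*x*(-234 + x))
w(-424) - h(E, C(9, 22)) = 2*(-424)*(-234 - 424) - (11/10)*22*513 = 2*(-424)*(-658) - 121*513/5 = 557984 - 1*62073/5 = 557984 - 62073/5 = 2727847/5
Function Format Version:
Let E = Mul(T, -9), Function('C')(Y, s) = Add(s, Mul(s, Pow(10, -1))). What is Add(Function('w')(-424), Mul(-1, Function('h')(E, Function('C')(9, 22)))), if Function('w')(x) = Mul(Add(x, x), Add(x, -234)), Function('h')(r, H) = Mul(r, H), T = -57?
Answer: Rational(2727847, 5) ≈ 5.4557e+5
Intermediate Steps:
Function('C')(Y, s) = Mul(Rational(11, 10), s) (Function('C')(Y, s) = Add(s, Mul(s, Rational(1, 10))) = Add(s, Mul(Rational(1, 10), s)) = Mul(Rational(11, 10), s))
E = 513 (E = Mul(-57, -9) = 513)
Function('h')(r, H) = Mul(H, r)
Function('w')(x) = Mul(2, x, Add(-234, x)) (Function('w')(x) = Mul(Mul(2, x), Add(-234, x)) = Mul(2, x, Add(-234, x)))
Add(Function('w')(-424), Mul(-1, Function('h')(E, Function('C')(9, 22)))) = Add(Mul(2, -424, Add(-234, -424)), Mul(-1, Mul(Mul(Rational(11, 10), 22), 513))) = Add(Mul(2, -424, -658), Mul(-1, Mul(Rational(121, 5), 513))) = Add(557984, Mul(-1, Rational(62073, 5))) = Add(557984, Rational(-62073, 5)) = Rational(2727847, 5)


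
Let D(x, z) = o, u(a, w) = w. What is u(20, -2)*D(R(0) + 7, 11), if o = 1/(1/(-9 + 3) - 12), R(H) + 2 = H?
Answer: 12/73 ≈ 0.16438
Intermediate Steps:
R(H) = -2 + H
o = -6/73 (o = 1/(1/(-6) - 12) = 1/(-⅙ - 12) = 1/(-73/6) = -6/73 ≈ -0.082192)
D(x, z) = -6/73
u(20, -2)*D(R(0) + 7, 11) = -2*(-6/73) = 12/73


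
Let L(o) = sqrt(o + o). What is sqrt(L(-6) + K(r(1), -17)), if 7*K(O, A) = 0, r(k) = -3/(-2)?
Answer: 3**(1/4)*(1 + I) ≈ 1.3161 + 1.3161*I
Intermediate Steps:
r(k) = 3/2 (r(k) = -3*(-1/2) = 3/2)
K(O, A) = 0 (K(O, A) = (1/7)*0 = 0)
L(o) = sqrt(2)*sqrt(o) (L(o) = sqrt(2*o) = sqrt(2)*sqrt(o))
sqrt(L(-6) + K(r(1), -17)) = sqrt(sqrt(2)*sqrt(-6) + 0) = sqrt(sqrt(2)*(I*sqrt(6)) + 0) = sqrt(2*I*sqrt(3) + 0) = sqrt(2*I*sqrt(3)) = sqrt(2)*3**(1/4)*sqrt(I)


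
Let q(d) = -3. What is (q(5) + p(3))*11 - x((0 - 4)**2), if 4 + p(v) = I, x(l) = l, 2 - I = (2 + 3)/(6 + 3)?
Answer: -694/9 ≈ -77.111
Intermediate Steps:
I = 13/9 (I = 2 - (2 + 3)/(6 + 3) = 2 - 5/9 = 13/9 ≈ 1.4444)
p(v) = -23/9 (p(v) = -4 + 13/9 = -23/9)
(q(5) + p(3))*11 - x((0 - 4)**2) = (-3 - 23/9)*11 - (0 - 4)**2 = -50/9*11 - 1*(-4)**2 = -550/9 - 1*16 = -550/9 - 16 = -694/9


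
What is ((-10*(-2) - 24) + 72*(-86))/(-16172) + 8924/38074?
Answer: 47528179/76966591 ≈ 0.61752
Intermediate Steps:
((-10*(-2) - 24) + 72*(-86))/(-16172) + 8924/38074 = ((20 - 24) - 6192)*(-1/16172) + 8924*(1/38074) = (-4 - 6192)*(-1/16172) + 4462/19037 = -6196*(-1/16172) + 4462/19037 = 1549/4043 + 4462/19037 = 47528179/76966591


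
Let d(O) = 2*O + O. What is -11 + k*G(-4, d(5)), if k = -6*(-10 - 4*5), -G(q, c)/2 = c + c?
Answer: -10811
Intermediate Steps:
d(O) = 3*O
G(q, c) = -4*c (G(q, c) = -2*(c + c) = -4*c)
k = 180 (k = -6*(-10 - 20) = -6*(-30) = 180)
-11 + k*G(-4, d(5)) = -11 + 180*(-12*5) = -11 + 180*(-4*15) = -11 + 180*(-60) = -11 - 10800 = -10811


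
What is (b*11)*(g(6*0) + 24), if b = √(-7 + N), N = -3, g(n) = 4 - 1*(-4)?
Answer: 352*I*√10 ≈ 1113.1*I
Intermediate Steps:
g(n) = 8 (g(n) = 4 + 4 = 8)
b = I*√10 (b = √(-7 - 3) = √(-10) = I*√10 ≈ 3.1623*I)
(b*11)*(g(6*0) + 24) = ((I*√10)*11)*(8 + 24) = (11*I*√10)*32 = 352*I*√10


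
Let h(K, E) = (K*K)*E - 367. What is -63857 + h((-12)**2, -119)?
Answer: -2531808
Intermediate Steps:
h(K, E) = -367 + E*K**2 (h(K, E) = K**2*E - 367 = E*K**2 - 367 = -367 + E*K**2)
-63857 + h((-12)**2, -119) = -63857 + (-367 - 119*((-12)**2)**2) = -63857 + (-367 - 119*144**2) = -63857 + (-367 - 119*20736) = -63857 + (-367 - 2467584) = -63857 - 2467951 = -2531808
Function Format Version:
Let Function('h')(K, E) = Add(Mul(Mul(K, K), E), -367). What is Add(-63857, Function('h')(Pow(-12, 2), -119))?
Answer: -2531808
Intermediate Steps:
Function('h')(K, E) = Add(-367, Mul(E, Pow(K, 2))) (Function('h')(K, E) = Add(Mul(Pow(K, 2), E), -367) = Add(Mul(E, Pow(K, 2)), -367) = Add(-367, Mul(E, Pow(K, 2))))
Add(-63857, Function('h')(Pow(-12, 2), -119)) = Add(-63857, Add(-367, Mul(-119, Pow(Pow(-12, 2), 2)))) = Add(-63857, Add(-367, Mul(-119, Pow(144, 2)))) = Add(-63857, Add(-367, Mul(-119, 20736))) = Add(-63857, Add(-367, -2467584)) = Add(-63857, -2467951) = -2531808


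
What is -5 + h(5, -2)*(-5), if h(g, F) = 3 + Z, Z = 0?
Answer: -20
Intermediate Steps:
h(g, F) = 3 (h(g, F) = 3 + 0 = 3)
-5 + h(5, -2)*(-5) = -5 + 3*(-5) = -5 - 15 = -20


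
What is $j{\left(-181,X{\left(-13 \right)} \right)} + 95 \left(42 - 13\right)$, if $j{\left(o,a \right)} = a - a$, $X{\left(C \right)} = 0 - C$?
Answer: $2755$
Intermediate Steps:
$X{\left(C \right)} = - C$
$j{\left(o,a \right)} = 0$
$j{\left(-181,X{\left(-13 \right)} \right)} + 95 \left(42 - 13\right) = 0 + 95 \left(42 - 13\right) = 0 + 95 \cdot 29 = 0 + 2755 = 2755$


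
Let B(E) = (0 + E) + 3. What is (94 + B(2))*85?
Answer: 8415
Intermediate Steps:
B(E) = 3 + E (B(E) = E + 3 = 3 + E)
(94 + B(2))*85 = (94 + (3 + 2))*85 = (94 + 5)*85 = 99*85 = 8415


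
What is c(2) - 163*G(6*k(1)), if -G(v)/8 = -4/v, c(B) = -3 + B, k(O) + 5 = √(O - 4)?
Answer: 3239/21 + 652*I*√3/21 ≈ 154.24 + 53.776*I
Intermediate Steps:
k(O) = -5 + √(-4 + O) (k(O) = -5 + √(O - 4) = -5 + √(-4 + O))
G(v) = 32/v (G(v) = -(-32)/v = 32/v)
c(2) - 163*G(6*k(1)) = (-3 + 2) - 5216/(6*(-5 + √(-4 + 1))) = -1 - 5216/(6*(-5 + √(-3))) = -1 - 5216/(6*(-5 + I*√3)) = -1 - 5216/(-30 + 6*I*√3)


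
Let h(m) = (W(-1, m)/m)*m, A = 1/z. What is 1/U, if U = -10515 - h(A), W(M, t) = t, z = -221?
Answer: -221/2323814 ≈ -9.5102e-5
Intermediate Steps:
A = -1/221 (A = 1/(-221) = -1/221 ≈ -0.0045249)
h(m) = m (h(m) = (m/m)*m = 1*m = m)
U = -2323814/221 (U = -10515 - 1*(-1/221) = -10515 + 1/221 = -2323814/221 ≈ -10515.)
1/U = 1/(-2323814/221) = -221/2323814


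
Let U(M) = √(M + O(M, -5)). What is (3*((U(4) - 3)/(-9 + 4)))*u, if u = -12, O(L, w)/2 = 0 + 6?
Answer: 36/5 ≈ 7.2000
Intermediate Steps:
O(L, w) = 12 (O(L, w) = 2*(0 + 6) = 2*6 = 12)
U(M) = √(12 + M) (U(M) = √(M + 12) = √(12 + M))
(3*((U(4) - 3)/(-9 + 4)))*u = (3*((√(12 + 4) - 3)/(-9 + 4)))*(-12) = (3*((√16 - 3)/(-5)))*(-12) = (3*((4 - 3)*(-⅕)))*(-12) = (3*(1*(-⅕)))*(-12) = (3*(-⅕))*(-12) = -⅗*(-12) = 36/5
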